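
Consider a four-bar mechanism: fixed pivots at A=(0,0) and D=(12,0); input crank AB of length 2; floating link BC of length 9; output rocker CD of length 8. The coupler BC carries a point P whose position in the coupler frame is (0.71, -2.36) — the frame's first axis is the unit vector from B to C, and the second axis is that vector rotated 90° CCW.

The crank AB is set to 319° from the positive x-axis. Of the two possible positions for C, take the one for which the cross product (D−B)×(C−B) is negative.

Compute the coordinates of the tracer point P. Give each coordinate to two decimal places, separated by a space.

0.53 -3.57

A=(0,0), D=(12.00,0)
B = A + 2.00·(cos319°, sin319°) = (1.5094, -1.3121)
|BD| = 10.5723
circle(B,9.00) ∩ circle(D,8.00): a=6.0901, h=6.6265
  candidates: C₊=(6.7301,6.0190) cross=70.057; C₋=(8.3749,-7.1315) cross=-70.057
  mode - wants cross < 0 → take C=(8.3749,-7.1315) (cross=-70.057)
ex = (C−B)/|BC| = (0.7628,-0.6466); ey = (0.6466,0.7628)
P = B + 0.71·ex + -2.36·ey = (0.5251,-3.5715)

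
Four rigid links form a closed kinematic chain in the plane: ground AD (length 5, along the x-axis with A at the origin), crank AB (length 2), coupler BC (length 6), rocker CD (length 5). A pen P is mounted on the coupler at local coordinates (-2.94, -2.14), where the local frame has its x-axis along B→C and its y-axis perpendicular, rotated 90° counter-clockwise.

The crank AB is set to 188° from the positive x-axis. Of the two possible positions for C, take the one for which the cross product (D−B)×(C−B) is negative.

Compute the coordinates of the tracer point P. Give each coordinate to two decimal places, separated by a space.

-5.60 0.11

A=(0,0), D=(5.00,0)
B = A + 2.00·(cos188°, sin188°) = (-1.9805, -0.2783)
|BD| = 6.9861
circle(B,6.00) ∩ circle(D,5.00): a=4.2803, h=4.2046
  candidates: C₊=(2.1289,4.0935) cross=29.374; C₋=(2.4639,-4.3091) cross=-29.374
  mode - wants cross < 0 → take C=(2.4639,-4.3091) (cross=-29.374)
ex = (C−B)/|BC| = (0.7407,-0.6718); ey = (0.6718,0.7407)
P = B + -2.94·ex + -2.14·ey = (-5.5959,0.1115)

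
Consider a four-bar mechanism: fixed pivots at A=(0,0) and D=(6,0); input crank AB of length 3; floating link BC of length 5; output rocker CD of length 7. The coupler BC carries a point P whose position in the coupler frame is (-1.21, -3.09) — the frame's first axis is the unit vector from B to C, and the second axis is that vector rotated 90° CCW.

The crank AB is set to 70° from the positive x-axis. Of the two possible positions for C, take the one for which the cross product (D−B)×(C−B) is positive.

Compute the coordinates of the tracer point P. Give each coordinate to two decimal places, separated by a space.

A=(0,0), D=(6.00,0)
B = A + 3.00·(cos70°, sin70°) = (1.0261, 2.8191)
|BD| = 5.7173
circle(B,5.00) ∩ circle(D,7.00): a=0.7597, h=4.9419
  candidates: C₊=(4.1238,6.7439) cross=28.254; C₋=(-0.7498,-1.8549) cross=-28.254
  mode + wants cross > 0 → take C=(4.1238,6.7439) (cross=28.254)
ex = (C−B)/|BC| = (0.6195,0.7850); ey = (-0.7850,0.6195)
P = B + -1.21·ex + -3.09·ey = (2.7019,-0.0451)

2.70 -0.05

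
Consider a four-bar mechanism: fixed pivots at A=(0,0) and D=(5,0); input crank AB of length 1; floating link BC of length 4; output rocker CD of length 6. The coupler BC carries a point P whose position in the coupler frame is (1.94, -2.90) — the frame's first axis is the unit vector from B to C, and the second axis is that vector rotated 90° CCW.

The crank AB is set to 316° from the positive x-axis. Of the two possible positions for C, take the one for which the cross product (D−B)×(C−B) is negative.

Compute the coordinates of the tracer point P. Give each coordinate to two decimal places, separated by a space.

A=(0,0), D=(5.00,0)
B = A + 1.00·(cos316°, sin316°) = (0.7193, -0.6947)
|BD| = 4.3367
circle(B,4.00) ∩ circle(D,6.00): a=-0.1376, h=3.9976
  candidates: C₊=(-0.0568,3.2293) cross=17.336; C₋=(1.2239,-4.6627) cross=-17.336
  mode - wants cross < 0 → take C=(1.2239,-4.6627) (cross=-17.336)
ex = (C−B)/|BC| = (0.1261,-0.9920); ey = (0.9920,0.1261)
P = B + 1.94·ex + -2.90·ey = (-1.9128,-2.9850)

-1.91 -2.98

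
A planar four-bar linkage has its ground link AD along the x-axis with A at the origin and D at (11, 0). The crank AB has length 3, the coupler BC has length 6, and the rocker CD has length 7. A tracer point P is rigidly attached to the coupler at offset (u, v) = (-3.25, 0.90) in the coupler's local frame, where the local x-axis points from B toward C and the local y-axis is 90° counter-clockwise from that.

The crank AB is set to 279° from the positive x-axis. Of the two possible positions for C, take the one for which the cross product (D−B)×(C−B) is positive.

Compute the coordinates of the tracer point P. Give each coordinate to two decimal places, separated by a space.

A=(0,0), D=(11.00,0)
B = A + 3.00·(cos279°, sin279°) = (0.4693, -2.9631)
|BD| = 10.9396
circle(B,6.00) ∩ circle(D,7.00): a=4.8756, h=3.4969
  candidates: C₊=(4.2155,1.7237) cross=38.254; C₋=(6.1098,-5.0086) cross=-38.254
  mode + wants cross > 0 → take C=(4.2155,1.7237) (cross=38.254)
ex = (C−B)/|BC| = (0.6244,0.7811); ey = (-0.7811,0.6244)
P = B + -3.25·ex + 0.90·ey = (-2.2629,-4.9398)

-2.26 -4.94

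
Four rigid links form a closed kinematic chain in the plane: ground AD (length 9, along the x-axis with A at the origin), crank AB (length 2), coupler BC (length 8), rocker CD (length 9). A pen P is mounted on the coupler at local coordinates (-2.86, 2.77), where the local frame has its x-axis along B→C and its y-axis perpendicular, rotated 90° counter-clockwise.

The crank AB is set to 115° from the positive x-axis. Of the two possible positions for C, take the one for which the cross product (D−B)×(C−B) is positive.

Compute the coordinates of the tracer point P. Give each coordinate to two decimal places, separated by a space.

A=(0,0), D=(9.00,0)
B = A + 2.00·(cos115°, sin115°) = (-0.8452, 1.8126)
|BD| = 10.0107
circle(B,8.00) ∩ circle(D,9.00): a=4.1563, h=6.8356
  candidates: C₊=(4.4800,7.7827) cross=68.429; C₋=(2.0046,-5.6626) cross=-68.429
  mode + wants cross > 0 → take C=(4.4800,7.7827) (cross=68.429)
ex = (C−B)/|BC| = (0.6657,0.7463); ey = (-0.7463,0.6657)
P = B + -2.86·ex + 2.77·ey = (-4.8162,1.5222)

-4.82 1.52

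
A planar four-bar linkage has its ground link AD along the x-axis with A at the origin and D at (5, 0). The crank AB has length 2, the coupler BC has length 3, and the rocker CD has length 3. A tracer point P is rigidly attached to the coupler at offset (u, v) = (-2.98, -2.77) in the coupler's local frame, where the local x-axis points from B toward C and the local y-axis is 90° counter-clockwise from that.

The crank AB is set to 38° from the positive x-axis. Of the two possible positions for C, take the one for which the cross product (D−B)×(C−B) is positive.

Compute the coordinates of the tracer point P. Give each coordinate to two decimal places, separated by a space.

0.58 -2.71

A=(0,0), D=(5.00,0)
B = A + 2.00·(cos38°, sin38°) = (1.5760, 1.2313)
|BD| = 3.6387
circle(B,3.00) ∩ circle(D,3.00): a=1.8193, h=2.3854
  candidates: C₊=(4.0952,2.8603) cross=8.680; C₋=(2.4808,-1.6290) cross=-8.680
  mode + wants cross > 0 → take C=(4.0952,2.8603) (cross=8.680)
ex = (C−B)/|BC| = (0.8397,0.5430); ey = (-0.5430,0.8397)
P = B + -2.98·ex + -2.77·ey = (0.5777,-2.7129)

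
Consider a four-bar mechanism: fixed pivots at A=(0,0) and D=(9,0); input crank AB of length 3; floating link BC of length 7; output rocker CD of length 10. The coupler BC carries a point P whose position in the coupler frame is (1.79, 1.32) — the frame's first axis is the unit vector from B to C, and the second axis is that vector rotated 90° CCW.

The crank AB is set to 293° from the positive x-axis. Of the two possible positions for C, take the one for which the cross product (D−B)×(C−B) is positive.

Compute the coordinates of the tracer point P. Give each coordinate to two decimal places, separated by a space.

-0.45 -1.24

A=(0,0), D=(9.00,0)
B = A + 3.00·(cos293°, sin293°) = (1.1722, -2.7615)
|BD| = 8.3006
circle(B,7.00) ∩ circle(D,10.00): a=1.0783, h=6.9165
  candidates: C₊=(-0.1120,4.1197) cross=57.411; C₋=(4.4901,-8.9253) cross=-57.411
  mode + wants cross > 0 → take C=(-0.1120,4.1197) (cross=57.411)
ex = (C−B)/|BC| = (-0.1835,0.9830); ey = (-0.9830,-0.1835)
P = B + 1.79·ex + 1.32·ey = (-0.4538,-1.2441)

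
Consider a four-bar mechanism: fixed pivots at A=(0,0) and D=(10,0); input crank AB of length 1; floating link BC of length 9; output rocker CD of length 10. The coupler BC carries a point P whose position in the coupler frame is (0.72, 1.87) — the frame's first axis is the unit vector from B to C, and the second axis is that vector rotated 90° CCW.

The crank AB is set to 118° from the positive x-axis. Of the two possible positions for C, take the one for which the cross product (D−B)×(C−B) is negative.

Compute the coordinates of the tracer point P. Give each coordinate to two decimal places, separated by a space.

1.53 0.99

A=(0,0), D=(10.00,0)
B = A + 1.00·(cos118°, sin118°) = (-0.4695, 0.8829)
|BD| = 10.5066
circle(B,9.00) ∩ circle(D,10.00): a=4.3491, h=7.8794
  candidates: C₊=(4.5264,8.3690) cross=82.786; C₋=(3.2021,-7.3341) cross=-82.786
  mode - wants cross < 0 → take C=(3.2021,-7.3341) (cross=-82.786)
ex = (C−B)/|BC| = (0.4080,-0.9130); ey = (0.9130,0.4080)
P = B + 0.72·ex + 1.87·ey = (1.5316,0.9885)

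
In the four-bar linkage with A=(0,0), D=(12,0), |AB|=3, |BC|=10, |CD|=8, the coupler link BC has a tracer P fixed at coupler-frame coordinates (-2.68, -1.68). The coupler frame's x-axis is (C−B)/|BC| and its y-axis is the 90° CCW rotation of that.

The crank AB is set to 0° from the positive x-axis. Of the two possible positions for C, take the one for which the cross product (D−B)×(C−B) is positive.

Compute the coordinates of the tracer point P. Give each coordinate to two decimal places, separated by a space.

2.53 -3.13

A=(0,0), D=(12.00,0)
B = A + 3.00·(cos0°, sin0°) = (3.0000, 0.0000)
|BD| = 9.0000
circle(B,10.00) ∩ circle(D,8.00): a=6.5000, h=7.5993
  candidates: C₊=(9.5000,7.5993) cross=68.394; C₋=(9.5000,-7.5993) cross=-68.394
  mode + wants cross > 0 → take C=(9.5000,7.5993) (cross=68.394)
ex = (C−B)/|BC| = (0.6500,0.7599); ey = (-0.7599,0.6500)
P = B + -2.68·ex + -1.68·ey = (2.5347,-3.1286)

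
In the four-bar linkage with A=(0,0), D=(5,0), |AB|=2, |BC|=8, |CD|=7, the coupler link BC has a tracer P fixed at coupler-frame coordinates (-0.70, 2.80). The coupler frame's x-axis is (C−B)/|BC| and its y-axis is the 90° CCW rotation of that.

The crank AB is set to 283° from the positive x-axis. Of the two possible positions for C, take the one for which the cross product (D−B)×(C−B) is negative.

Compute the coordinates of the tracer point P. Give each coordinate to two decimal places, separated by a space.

A=(0,0), D=(5.00,0)
B = A + 2.00·(cos283°, sin283°) = (0.4499, -1.9487)
|BD| = 4.9498
circle(B,8.00) ∩ circle(D,7.00): a=3.9901, h=6.9339
  candidates: C₊=(1.3879,5.9961) cross=34.322; C₋=(6.8476,-6.7518) cross=-34.322
  mode - wants cross < 0 → take C=(6.8476,-6.7518) (cross=-34.322)
ex = (C−B)/|BC| = (0.7997,-0.6004); ey = (0.6004,0.7997)
P = B + -0.70·ex + 2.80·ey = (1.5712,0.7107)

1.57 0.71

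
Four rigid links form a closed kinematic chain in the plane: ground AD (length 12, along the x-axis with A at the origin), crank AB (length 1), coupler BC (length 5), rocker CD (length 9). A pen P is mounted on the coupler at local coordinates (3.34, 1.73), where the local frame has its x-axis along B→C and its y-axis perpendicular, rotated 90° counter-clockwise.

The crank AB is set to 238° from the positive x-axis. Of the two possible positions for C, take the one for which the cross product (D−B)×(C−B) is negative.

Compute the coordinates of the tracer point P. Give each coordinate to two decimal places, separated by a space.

A=(0,0), D=(12.00,0)
B = A + 1.00·(cos238°, sin238°) = (-0.5299, -0.8480)
|BD| = 12.5586
circle(B,5.00) ∩ circle(D,9.00): a=4.0497, h=2.9325
  candidates: C₊=(3.3126,2.3512) cross=36.828; C₋=(3.7086,-3.5004) cross=-36.828
  mode - wants cross < 0 → take C=(3.7086,-3.5004) (cross=-36.828)
ex = (C−B)/|BC| = (0.8477,-0.5305); ey = (0.5305,0.8477)
P = B + 3.34·ex + 1.73·ey = (3.2191,-1.1533)

3.22 -1.15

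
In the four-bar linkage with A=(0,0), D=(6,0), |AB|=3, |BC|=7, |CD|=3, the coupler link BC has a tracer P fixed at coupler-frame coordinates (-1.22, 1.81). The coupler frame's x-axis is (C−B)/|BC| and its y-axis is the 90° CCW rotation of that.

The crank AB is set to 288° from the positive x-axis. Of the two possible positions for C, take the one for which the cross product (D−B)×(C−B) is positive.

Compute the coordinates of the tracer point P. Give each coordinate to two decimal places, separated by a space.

-1.25 -2.79

A=(0,0), D=(6.00,0)
B = A + 3.00·(cos288°, sin288°) = (0.9271, -2.8532)
|BD| = 5.8203
circle(B,7.00) ∩ circle(D,3.00): a=6.3464, h=2.9535
  candidates: C₊=(5.0107,2.8322) cross=17.190; C₋=(7.9064,-2.3164) cross=-17.190
  mode + wants cross > 0 → take C=(5.0107,2.8322) (cross=17.190)
ex = (C−B)/|BC| = (0.5834,0.8122); ey = (-0.8122,0.5834)
P = B + -1.22·ex + 1.81·ey = (-1.2548,-2.7881)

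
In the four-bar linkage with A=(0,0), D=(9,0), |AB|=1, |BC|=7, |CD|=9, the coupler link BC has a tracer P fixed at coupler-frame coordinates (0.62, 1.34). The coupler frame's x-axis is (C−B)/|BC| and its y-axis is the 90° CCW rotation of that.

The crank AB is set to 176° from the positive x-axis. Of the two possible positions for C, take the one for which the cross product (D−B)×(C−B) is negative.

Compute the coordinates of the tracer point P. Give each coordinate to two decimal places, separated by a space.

A=(0,0), D=(9.00,0)
B = A + 1.00·(cos176°, sin176°) = (-0.9976, 0.0698)
|BD| = 9.9978
circle(B,7.00) ∩ circle(D,9.00): a=3.3986, h=6.1196
  candidates: C₊=(2.4436,6.1655) cross=61.183; C₋=(2.3582,-6.0734) cross=-61.183
  mode - wants cross < 0 → take C=(2.3582,-6.0734) (cross=-61.183)
ex = (C−B)/|BC| = (0.4794,-0.8776); ey = (0.8776,0.4794)
P = B + 0.62·ex + 1.34·ey = (0.4756,0.1680)

0.48 0.17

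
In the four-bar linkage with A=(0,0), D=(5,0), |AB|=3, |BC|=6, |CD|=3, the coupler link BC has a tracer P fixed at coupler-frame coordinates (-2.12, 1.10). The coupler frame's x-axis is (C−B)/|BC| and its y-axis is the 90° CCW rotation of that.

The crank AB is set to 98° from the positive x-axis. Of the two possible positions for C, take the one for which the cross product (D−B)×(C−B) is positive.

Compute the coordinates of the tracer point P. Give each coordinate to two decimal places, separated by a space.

A=(0,0), D=(5.00,0)
B = A + 3.00·(cos98°, sin98°) = (-0.4175, 2.9708)
|BD| = 6.1786
circle(B,6.00) ∩ circle(D,3.00): a=5.2743, h=2.8604
  candidates: C₊=(5.5824,2.9429) cross=17.674; C₋=(2.8317,-2.0733) cross=-17.674
  mode + wants cross > 0 → take C=(5.5824,2.9429) (cross=17.674)
ex = (C−B)/|BC| = (1.0000,-0.0046); ey = (0.0046,1.0000)
P = B + -2.12·ex + 1.10·ey = (-2.5324,4.0806)

-2.53 4.08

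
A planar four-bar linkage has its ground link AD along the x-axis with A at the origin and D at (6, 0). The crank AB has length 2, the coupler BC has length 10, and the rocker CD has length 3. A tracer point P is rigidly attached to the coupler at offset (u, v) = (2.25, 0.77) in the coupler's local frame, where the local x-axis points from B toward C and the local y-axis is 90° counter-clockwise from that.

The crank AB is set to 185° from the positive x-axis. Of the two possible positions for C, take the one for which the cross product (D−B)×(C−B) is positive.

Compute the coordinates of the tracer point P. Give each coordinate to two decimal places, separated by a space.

-0.03 1.17

A=(0,0), D=(6.00,0)
B = A + 2.00·(cos185°, sin185°) = (-1.9924, -0.1743)
|BD| = 7.9943
circle(B,10.00) ∩ circle(D,3.00): a=9.6887, h=2.4757
  candidates: C₊=(7.6400,2.5120) cross=19.791; C₋=(7.7480,-2.4381) cross=-19.791
  mode + wants cross > 0 → take C=(7.6400,2.5120) (cross=19.791)
ex = (C−B)/|BC| = (0.9632,0.2686); ey = (-0.2686,0.9632)
P = B + 2.25·ex + 0.77·ey = (-0.0319,1.1718)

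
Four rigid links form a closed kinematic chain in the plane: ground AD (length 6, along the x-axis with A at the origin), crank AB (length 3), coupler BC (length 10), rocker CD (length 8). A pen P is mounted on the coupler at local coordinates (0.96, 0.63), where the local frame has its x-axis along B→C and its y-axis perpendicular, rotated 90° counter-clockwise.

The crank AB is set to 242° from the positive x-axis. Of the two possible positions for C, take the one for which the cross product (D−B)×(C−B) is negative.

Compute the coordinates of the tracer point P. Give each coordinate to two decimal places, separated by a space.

-0.26 -2.62

A=(0,0), D=(6.00,0)
B = A + 3.00·(cos242°, sin242°) = (-1.4084, -2.6488)
|BD| = 7.8677
circle(B,10.00) ∩ circle(D,8.00): a=6.2217, h=7.8288
  candidates: C₊=(1.8143,6.8176) cross=61.595; C₋=(7.0858,-7.9260) cross=-61.595
  mode - wants cross < 0 → take C=(7.0858,-7.9260) (cross=-61.595)
ex = (C−B)/|BC| = (0.8494,-0.5277); ey = (0.5277,0.8494)
P = B + 0.96·ex + 0.63·ey = (-0.2605,-2.6203)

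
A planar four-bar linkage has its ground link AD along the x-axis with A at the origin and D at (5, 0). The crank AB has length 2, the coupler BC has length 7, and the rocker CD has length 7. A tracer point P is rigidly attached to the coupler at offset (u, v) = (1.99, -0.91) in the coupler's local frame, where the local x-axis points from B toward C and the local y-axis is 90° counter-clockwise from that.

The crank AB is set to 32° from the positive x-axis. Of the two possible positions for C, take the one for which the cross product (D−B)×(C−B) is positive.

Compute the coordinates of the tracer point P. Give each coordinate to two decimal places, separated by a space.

3.53 2.26

A=(0,0), D=(5.00,0)
B = A + 2.00·(cos32°, sin32°) = (1.6961, 1.0598)
|BD| = 3.4697
circle(B,7.00) ∩ circle(D,7.00): a=1.7349, h=6.7816
  candidates: C₊=(5.4195,6.9874) cross=23.530; C₋=(1.2766,-5.9276) cross=-23.530
  mode + wants cross > 0 → take C=(5.4195,6.9874) (cross=23.530)
ex = (C−B)/|BC| = (0.5319,0.8468); ey = (-0.8468,0.5319)
P = B + 1.99·ex + -0.91·ey = (3.5252,2.2609)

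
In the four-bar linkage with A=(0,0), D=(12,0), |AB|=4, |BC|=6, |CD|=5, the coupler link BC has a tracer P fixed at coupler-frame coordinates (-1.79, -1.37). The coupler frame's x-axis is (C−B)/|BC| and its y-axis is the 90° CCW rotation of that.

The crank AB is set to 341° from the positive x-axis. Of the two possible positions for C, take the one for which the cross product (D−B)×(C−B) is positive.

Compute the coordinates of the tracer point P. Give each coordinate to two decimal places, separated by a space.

3.51 -3.54

A=(0,0), D=(12.00,0)
B = A + 4.00·(cos341°, sin341°) = (3.7821, -1.3023)
|BD| = 8.3205
circle(B,6.00) ∩ circle(D,5.00): a=4.8213, h=3.5715
  candidates: C₊=(7.9849,2.9798) cross=29.716; C₋=(9.1029,-4.0751) cross=-29.716
  mode + wants cross > 0 → take C=(7.9849,2.9798) (cross=29.716)
ex = (C−B)/|BC| = (0.7005,0.7137); ey = (-0.7137,0.7005)
P = B + -1.79·ex + -1.37·ey = (3.5060,-3.5394)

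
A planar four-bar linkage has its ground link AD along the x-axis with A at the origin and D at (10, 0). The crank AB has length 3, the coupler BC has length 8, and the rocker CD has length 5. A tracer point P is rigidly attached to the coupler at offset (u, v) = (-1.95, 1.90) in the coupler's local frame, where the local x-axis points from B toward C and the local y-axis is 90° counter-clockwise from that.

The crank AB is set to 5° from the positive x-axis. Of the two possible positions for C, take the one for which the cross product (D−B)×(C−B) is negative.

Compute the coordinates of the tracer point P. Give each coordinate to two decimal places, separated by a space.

2.73 2.97

A=(0,0), D=(10.00,0)
B = A + 3.00·(cos5°, sin5°) = (2.9886, 0.2615)
|BD| = 7.0163
circle(B,8.00) ∩ circle(D,5.00): a=6.2874, h=4.9466
  candidates: C₊=(9.4559,4.9703) cross=34.707; C₋=(9.0873,-4.9160) cross=-34.707
  mode - wants cross < 0 → take C=(9.0873,-4.9160) (cross=-34.707)
ex = (C−B)/|BC| = (0.7623,-0.6472); ey = (0.6472,0.7623)
P = B + -1.95·ex + 1.90·ey = (2.7317,2.9719)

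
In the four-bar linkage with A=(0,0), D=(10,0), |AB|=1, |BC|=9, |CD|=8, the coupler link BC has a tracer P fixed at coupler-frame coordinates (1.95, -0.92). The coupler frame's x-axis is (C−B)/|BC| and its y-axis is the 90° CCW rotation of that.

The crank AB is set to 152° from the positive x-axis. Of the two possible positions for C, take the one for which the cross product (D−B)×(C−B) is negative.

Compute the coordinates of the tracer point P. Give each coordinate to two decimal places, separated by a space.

A=(0,0), D=(10.00,0)
B = A + 1.00·(cos152°, sin152°) = (-0.8829, 0.4695)
|BD| = 10.8931
circle(B,9.00) ∩ circle(D,8.00): a=6.2268, h=6.4982
  candidates: C₊=(5.6182,6.6933) cross=70.785; C₋=(5.0581,-6.2910) cross=-70.785
  mode - wants cross < 0 → take C=(5.0581,-6.2910) (cross=-70.785)
ex = (C−B)/|BC| = (0.6601,-0.7512); ey = (0.7512,0.6601)
P = B + 1.95·ex + -0.92·ey = (-0.2868,-1.6026)

-0.29 -1.60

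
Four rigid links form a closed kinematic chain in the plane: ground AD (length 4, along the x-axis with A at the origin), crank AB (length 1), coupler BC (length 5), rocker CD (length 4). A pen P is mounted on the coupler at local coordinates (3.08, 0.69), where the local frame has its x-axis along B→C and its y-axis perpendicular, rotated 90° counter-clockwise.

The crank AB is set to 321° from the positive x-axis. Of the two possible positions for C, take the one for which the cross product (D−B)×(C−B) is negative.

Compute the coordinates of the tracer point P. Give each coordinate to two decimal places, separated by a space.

3.53 -2.17

A=(0,0), D=(4.00,0)
B = A + 1.00·(cos321°, sin321°) = (0.7771, -0.6293)
|BD| = 3.2837
circle(B,5.00) ∩ circle(D,4.00): a=3.0123, h=3.9908
  candidates: C₊=(2.9687,3.8648) cross=13.105; C₋=(4.4984,-3.9688) cross=-13.105
  mode - wants cross < 0 → take C=(4.4984,-3.9688) (cross=-13.105)
ex = (C−B)/|BC| = (0.7442,-0.6679); ey = (0.6679,0.7442)
P = B + 3.08·ex + 0.69·ey = (3.5303,-2.1729)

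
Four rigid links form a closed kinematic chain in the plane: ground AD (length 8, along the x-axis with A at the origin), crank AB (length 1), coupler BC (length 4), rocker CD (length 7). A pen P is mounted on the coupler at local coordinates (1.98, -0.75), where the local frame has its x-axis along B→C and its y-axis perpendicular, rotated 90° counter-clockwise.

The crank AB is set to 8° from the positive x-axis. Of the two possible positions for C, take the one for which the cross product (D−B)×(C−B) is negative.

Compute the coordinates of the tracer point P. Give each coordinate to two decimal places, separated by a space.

A=(0,0), D=(8.00,0)
B = A + 1.00·(cos8°, sin8°) = (0.9903, 0.1392)
|BD| = 7.0111
circle(B,4.00) ∩ circle(D,7.00): a=1.1522, h=3.8305
  candidates: C₊=(2.2182,3.9460) cross=26.856; C₋=(2.0662,-3.7134) cross=-26.856
  mode - wants cross < 0 → take C=(2.0662,-3.7134) (cross=-26.856)
ex = (C−B)/|BC| = (0.2690,-0.9631); ey = (0.9631,0.2690)
P = B + 1.98·ex + -0.75·ey = (0.8005,-1.9696)

0.80 -1.97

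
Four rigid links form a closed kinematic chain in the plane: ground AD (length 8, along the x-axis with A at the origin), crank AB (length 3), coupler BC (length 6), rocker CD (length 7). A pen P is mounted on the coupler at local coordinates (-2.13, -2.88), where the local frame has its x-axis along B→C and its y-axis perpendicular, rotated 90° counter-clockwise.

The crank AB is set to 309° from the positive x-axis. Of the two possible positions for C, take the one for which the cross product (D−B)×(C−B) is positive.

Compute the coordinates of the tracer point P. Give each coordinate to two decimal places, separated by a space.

4.71 -4.53

A=(0,0), D=(8.00,0)
B = A + 3.00·(cos309°, sin309°) = (1.8880, -2.3314)
|BD| = 6.5416
circle(B,6.00) ∩ circle(D,7.00): a=2.2772, h=5.5511
  candidates: C₊=(2.0372,3.6667) cross=36.313; C₋=(5.9940,-6.7064) cross=-36.313
  mode + wants cross > 0 → take C=(2.0372,3.6667) (cross=36.313)
ex = (C−B)/|BC| = (0.0249,0.9997); ey = (-0.9997,0.0249)
P = B + -2.13·ex + -2.88·ey = (4.7141,-4.5324)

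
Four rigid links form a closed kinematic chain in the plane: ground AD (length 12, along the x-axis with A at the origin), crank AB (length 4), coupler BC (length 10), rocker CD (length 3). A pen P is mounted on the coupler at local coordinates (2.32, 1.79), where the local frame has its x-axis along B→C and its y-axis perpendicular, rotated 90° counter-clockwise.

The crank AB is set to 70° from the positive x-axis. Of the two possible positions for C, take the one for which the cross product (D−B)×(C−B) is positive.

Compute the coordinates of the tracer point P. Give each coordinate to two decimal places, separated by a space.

3.83 5.35

A=(0,0), D=(12.00,0)
B = A + 4.00·(cos70°, sin70°) = (1.3681, 3.7588)
|BD| = 11.2768
circle(B,10.00) ∩ circle(D,3.00): a=9.6732, h=2.5355
  candidates: C₊=(11.3333,2.9250) cross=28.592; C₋=(9.6430,-1.8560) cross=-28.592
  mode + wants cross > 0 → take C=(11.3333,2.9250) (cross=28.592)
ex = (C−B)/|BC| = (0.9965,-0.0834); ey = (0.0834,0.9965)
P = B + 2.32·ex + 1.79·ey = (3.8293,5.3491)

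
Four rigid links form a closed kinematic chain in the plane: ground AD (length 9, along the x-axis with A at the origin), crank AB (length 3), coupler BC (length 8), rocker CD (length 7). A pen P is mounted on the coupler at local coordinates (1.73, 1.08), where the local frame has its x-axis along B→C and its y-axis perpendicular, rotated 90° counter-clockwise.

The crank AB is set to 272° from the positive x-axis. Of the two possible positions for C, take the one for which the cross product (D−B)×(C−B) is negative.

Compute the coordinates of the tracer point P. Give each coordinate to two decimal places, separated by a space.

A=(0,0), D=(9.00,0)
B = A + 3.00·(cos272°, sin272°) = (0.1047, -2.9982)
|BD| = 9.3870
circle(B,8.00) ∩ circle(D,7.00): a=5.4925, h=5.8166
  candidates: C₊=(3.4517,4.2680) cross=54.600; C₋=(7.1673,-6.7558) cross=-54.600
  mode - wants cross < 0 → take C=(7.1673,-6.7558) (cross=-54.600)
ex = (C−B)/|BC| = (0.8828,-0.4697); ey = (0.4697,0.8828)
P = B + 1.73·ex + 1.08·ey = (2.1393,-2.8573)

2.14 -2.86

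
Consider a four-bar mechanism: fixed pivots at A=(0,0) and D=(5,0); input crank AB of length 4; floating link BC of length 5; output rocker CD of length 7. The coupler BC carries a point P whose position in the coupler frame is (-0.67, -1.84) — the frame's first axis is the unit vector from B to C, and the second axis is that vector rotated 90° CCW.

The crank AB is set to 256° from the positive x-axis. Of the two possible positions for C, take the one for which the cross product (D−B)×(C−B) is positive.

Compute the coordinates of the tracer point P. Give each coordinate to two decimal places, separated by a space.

A=(0,0), D=(5.00,0)
B = A + 4.00·(cos256°, sin256°) = (-0.9677, -3.8812)
|BD| = 7.1188
circle(B,5.00) ∩ circle(D,7.00): a=1.8737, h=4.6356
  candidates: C₊=(-1.9243,1.0264) cross=33.000; C₋=(3.1304,-6.7457) cross=-33.000
  mode + wants cross > 0 → take C=(-1.9243,1.0264) (cross=33.000)
ex = (C−B)/|BC| = (-0.1913,0.9815); ey = (-0.9815,-0.1913)
P = B + -0.67·ex + -1.84·ey = (0.9665,-4.1868)

0.97 -4.19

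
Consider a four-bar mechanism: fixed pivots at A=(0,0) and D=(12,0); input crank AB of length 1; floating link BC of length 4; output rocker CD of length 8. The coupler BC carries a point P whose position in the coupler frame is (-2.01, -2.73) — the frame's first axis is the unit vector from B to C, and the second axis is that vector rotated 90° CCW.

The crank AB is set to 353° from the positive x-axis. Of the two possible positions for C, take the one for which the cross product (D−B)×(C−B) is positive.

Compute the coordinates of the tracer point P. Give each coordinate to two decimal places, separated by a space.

0.88 -3.51

A=(0,0), D=(12.00,0)
B = A + 1.00·(cos353°, sin353°) = (0.9925, -0.1219)
|BD| = 11.0081
circle(B,4.00) ∩ circle(D,8.00): a=3.3239, h=2.2253
  candidates: C₊=(4.2916,2.1401) cross=24.496; C₋=(4.3408,-2.3102) cross=-24.496
  mode + wants cross > 0 → take C=(4.2916,2.1401) (cross=24.496)
ex = (C−B)/|BC| = (0.8248,0.5655); ey = (-0.5655,0.8248)
P = B + -2.01·ex + -2.73·ey = (0.8786,-3.5101)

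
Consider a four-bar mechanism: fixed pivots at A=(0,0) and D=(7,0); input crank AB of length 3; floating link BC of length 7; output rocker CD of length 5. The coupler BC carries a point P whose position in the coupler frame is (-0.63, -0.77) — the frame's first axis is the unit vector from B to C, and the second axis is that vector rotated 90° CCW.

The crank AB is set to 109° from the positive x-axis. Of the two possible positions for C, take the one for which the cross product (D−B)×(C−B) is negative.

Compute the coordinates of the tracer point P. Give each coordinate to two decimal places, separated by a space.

A=(0,0), D=(7.00,0)
B = A + 3.00·(cos109°, sin109°) = (-0.9767, 2.8366)
|BD| = 8.4660
circle(B,7.00) ∩ circle(D,5.00): a=5.6504, h=4.1319
  candidates: C₊=(5.7315,4.8364) cross=34.981; C₋=(2.9628,-2.9497) cross=-34.981
  mode - wants cross < 0 → take C=(2.9628,-2.9497) (cross=-34.981)
ex = (C−B)/|BC| = (0.5628,-0.8266); ey = (0.8266,0.5628)
P = B + -0.63·ex + -0.77·ey = (-1.9677,2.9240)

-1.97 2.92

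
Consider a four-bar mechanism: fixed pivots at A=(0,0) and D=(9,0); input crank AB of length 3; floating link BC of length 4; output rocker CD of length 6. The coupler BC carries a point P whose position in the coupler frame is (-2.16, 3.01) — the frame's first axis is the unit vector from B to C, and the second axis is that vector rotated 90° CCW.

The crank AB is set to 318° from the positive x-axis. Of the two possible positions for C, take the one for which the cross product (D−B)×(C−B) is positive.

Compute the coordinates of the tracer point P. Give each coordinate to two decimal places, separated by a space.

-1.25 -3.29

A=(0,0), D=(9.00,0)
B = A + 3.00·(cos318°, sin318°) = (2.2294, -2.0074)
|BD| = 7.0619
circle(B,4.00) ∩ circle(D,6.00): a=2.1149, h=3.3952
  candidates: C₊=(3.2920,1.8489) cross=23.976; C₋=(5.2222,-4.6613) cross=-23.976
  mode + wants cross > 0 → take C=(3.2920,1.8489) (cross=23.976)
ex = (C−B)/|BC| = (0.2656,0.9641); ey = (-0.9641,0.2656)
P = B + -2.16·ex + 3.01·ey = (-1.2462,-3.2902)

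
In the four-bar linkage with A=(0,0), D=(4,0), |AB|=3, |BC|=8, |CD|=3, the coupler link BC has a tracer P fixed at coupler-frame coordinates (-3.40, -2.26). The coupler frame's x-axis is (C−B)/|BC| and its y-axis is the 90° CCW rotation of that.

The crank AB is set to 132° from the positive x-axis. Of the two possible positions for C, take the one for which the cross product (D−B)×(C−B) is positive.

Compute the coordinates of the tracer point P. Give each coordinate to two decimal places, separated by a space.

A=(0,0), D=(4.00,0)
B = A + 3.00·(cos132°, sin132°) = (-2.0074, 2.2294)
|BD| = 6.4077
circle(B,8.00) ∩ circle(D,3.00): a=7.4956, h=2.7958
  candidates: C₊=(5.9926,2.2427) cross=17.915; C₋=(4.0471,-2.9996) cross=-17.915
  mode + wants cross > 0 → take C=(5.9926,2.2427) (cross=17.915)
ex = (C−B)/|BC| = (1.0000,0.0017); ey = (-0.0017,1.0000)
P = B + -3.40·ex + -2.26·ey = (-5.4036,-0.0362)

-5.40 -0.04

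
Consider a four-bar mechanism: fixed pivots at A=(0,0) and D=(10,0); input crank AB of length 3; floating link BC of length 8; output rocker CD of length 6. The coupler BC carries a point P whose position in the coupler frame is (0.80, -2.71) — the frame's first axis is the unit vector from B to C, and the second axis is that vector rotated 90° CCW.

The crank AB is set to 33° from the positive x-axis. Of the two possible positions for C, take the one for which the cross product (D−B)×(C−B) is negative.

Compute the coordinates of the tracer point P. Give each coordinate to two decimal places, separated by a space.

0.67 -0.50

A=(0,0), D=(10.00,0)
B = A + 3.00·(cos33°, sin33°) = (2.5160, 1.6339)
|BD| = 7.6603
circle(B,8.00) ∩ circle(D,6.00): a=5.6577, h=5.6560
  candidates: C₊=(9.2500,5.9529) cross=43.326; C₋=(6.8372,-5.0987) cross=-43.326
  mode - wants cross < 0 → take C=(6.8372,-5.0987) (cross=-43.326)
ex = (C−B)/|BC| = (0.5401,-0.8416); ey = (0.8416,0.5401)
P = B + 0.80·ex + -2.71·ey = (0.6675,-0.5031)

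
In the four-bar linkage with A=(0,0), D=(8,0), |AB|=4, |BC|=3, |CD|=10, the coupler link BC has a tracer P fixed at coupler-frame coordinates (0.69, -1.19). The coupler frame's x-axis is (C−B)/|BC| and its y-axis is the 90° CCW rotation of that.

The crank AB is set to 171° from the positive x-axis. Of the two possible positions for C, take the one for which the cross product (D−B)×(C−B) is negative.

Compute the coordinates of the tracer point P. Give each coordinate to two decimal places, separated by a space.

A=(0,0), D=(8.00,0)
B = A + 4.00·(cos171°, sin171°) = (-3.9508, 0.6257)
|BD| = 11.9671
circle(B,3.00) ∩ circle(D,10.00): a=2.1815, h=2.0594
  candidates: C₊=(-1.6646,2.5683) cross=24.645; C₋=(-1.8799,-1.5449) cross=-24.645
  mode - wants cross < 0 → take C=(-1.8799,-1.5449) (cross=-24.645)
ex = (C−B)/|BC| = (0.6903,-0.7236); ey = (0.7236,0.6903)
P = B + 0.69·ex + -1.19·ey = (-4.3355,-0.6949)

-4.34 -0.69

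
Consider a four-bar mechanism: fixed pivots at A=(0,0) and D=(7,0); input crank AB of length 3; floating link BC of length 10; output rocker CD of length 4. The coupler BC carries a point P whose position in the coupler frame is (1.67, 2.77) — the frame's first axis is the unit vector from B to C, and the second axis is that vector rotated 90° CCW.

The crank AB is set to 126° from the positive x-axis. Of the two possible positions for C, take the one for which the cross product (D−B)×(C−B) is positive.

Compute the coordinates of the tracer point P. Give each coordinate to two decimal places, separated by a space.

A=(0,0), D=(7.00,0)
B = A + 3.00·(cos126°, sin126°) = (-1.7634, 2.4271)
|BD| = 9.0932
circle(B,10.00) ∩ circle(D,4.00): a=9.1654, h=3.9993
  candidates: C₊=(8.1370,3.8350) cross=36.367; C₋=(6.0021,-3.8735) cross=-36.367
  mode + wants cross > 0 → take C=(8.1370,3.8350) (cross=36.367)
ex = (C−B)/|BC| = (0.9900,0.1408); ey = (-0.1408,0.9900)
P = B + 1.67·ex + 2.77·ey = (-0.5000,5.4046)

-0.50 5.40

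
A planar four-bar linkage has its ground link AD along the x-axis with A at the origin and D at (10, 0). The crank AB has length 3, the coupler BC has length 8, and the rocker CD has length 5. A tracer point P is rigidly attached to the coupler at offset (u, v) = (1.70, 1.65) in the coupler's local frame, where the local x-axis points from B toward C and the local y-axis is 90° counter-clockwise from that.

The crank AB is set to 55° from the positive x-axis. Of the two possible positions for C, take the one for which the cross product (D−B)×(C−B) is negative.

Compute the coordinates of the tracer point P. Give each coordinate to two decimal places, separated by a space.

A=(0,0), D=(10.00,0)
B = A + 3.00·(cos55°, sin55°) = (1.7207, 2.4575)
|BD| = 8.6363
circle(B,8.00) ∩ circle(D,5.00): a=6.5761, h=4.5558
  candidates: C₊=(9.3213,4.9537) cross=39.345; C₋=(6.7286,-3.7812) cross=-39.345
  mode - wants cross < 0 → take C=(6.7286,-3.7812) (cross=-39.345)
ex = (C−B)/|BC| = (0.6260,-0.7798); ey = (0.7798,0.6260)
P = B + 1.70·ex + 1.65·ey = (4.0716,2.1646)

4.07 2.16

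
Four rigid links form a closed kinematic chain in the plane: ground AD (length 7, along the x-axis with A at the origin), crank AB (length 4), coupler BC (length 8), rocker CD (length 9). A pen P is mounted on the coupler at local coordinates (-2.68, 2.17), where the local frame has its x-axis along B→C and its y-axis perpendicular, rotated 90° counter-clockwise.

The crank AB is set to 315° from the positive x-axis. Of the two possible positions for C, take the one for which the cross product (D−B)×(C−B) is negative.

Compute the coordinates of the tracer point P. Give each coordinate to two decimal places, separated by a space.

2.76 0.62

A=(0,0), D=(7.00,0)
B = A + 4.00·(cos315°, sin315°) = (2.8284, -2.8284)
|BD| = 5.0400
circle(B,8.00) ∩ circle(D,9.00): a=0.8335, h=7.9565
  candidates: C₊=(-0.9468,4.2248) cross=40.101; C₋=(7.9834,-8.9461) cross=-40.101
  mode - wants cross < 0 → take C=(7.9834,-8.9461) (cross=-40.101)
ex = (C−B)/|BC| = (0.6444,-0.7647); ey = (0.7647,0.6444)
P = B + -2.68·ex + 2.17·ey = (2.7609,0.6193)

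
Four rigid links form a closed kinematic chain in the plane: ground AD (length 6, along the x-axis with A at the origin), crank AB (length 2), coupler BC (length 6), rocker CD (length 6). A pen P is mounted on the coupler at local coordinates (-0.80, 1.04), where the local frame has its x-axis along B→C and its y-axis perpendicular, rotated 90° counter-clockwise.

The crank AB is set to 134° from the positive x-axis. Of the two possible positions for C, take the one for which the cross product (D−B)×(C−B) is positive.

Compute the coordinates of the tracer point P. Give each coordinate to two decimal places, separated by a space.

A=(0,0), D=(6.00,0)
B = A + 2.00·(cos134°, sin134°) = (-1.3893, 1.4387)
|BD| = 7.5281
circle(B,6.00) ∩ circle(D,6.00): a=3.7640, h=4.6725
  candidates: C₊=(3.1983,5.3057) cross=35.175; C₋=(1.4124,-3.8670) cross=-35.175
  mode + wants cross > 0 → take C=(3.1983,5.3057) (cross=35.175)
ex = (C−B)/|BC| = (0.7646,0.6445); ey = (-0.6445,0.7646)
P = B + -0.80·ex + 1.04·ey = (-2.6713,1.7183)

-2.67 1.72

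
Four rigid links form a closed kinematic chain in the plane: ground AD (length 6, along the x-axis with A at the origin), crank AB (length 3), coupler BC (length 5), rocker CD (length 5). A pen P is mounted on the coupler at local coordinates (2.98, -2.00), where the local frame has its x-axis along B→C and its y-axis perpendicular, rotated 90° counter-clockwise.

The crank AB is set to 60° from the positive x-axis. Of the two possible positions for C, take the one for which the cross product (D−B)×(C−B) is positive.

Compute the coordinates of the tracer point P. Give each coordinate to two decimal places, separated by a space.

A=(0,0), D=(6.00,0)
B = A + 3.00·(cos60°, sin60°) = (1.5000, 2.5981)
|BD| = 5.1962
circle(B,5.00) ∩ circle(D,5.00): a=2.5981, h=4.2720
  candidates: C₊=(5.8860,4.9987) cross=22.198; C₋=(1.6140,-2.4006) cross=-22.198
  mode + wants cross > 0 → take C=(5.8860,4.9987) (cross=22.198)
ex = (C−B)/|BC| = (0.8772,0.4801); ey = (-0.4801,0.8772)
P = B + 2.98·ex + -2.00·ey = (5.0743,2.2744)

5.07 2.27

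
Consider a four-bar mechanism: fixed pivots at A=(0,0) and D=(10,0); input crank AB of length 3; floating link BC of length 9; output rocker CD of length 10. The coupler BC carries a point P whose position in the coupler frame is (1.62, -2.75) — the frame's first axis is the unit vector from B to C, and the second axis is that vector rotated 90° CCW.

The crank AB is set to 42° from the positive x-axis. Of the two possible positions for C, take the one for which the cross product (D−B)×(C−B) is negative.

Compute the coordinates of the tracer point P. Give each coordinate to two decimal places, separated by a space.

A=(0,0), D=(10.00,0)
B = A + 3.00·(cos42°, sin42°) = (2.2294, 2.0074)
|BD| = 8.0257
circle(B,9.00) ∩ circle(D,10.00): a=2.8291, h=8.5438
  candidates: C₊=(7.1056,9.5720) cross=68.569; C₋=(2.8317,-6.9724) cross=-68.569
  mode - wants cross < 0 → take C=(2.8317,-6.9724) (cross=-68.569)
ex = (C−B)/|BC| = (0.0669,-0.9978); ey = (0.9978,0.0669)
P = B + 1.62·ex + -2.75·ey = (-0.4060,0.2070)

-0.41 0.21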